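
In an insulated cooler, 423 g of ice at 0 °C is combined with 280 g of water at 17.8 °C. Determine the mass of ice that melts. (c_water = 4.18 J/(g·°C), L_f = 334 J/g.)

m_melted ≈ 62.4 g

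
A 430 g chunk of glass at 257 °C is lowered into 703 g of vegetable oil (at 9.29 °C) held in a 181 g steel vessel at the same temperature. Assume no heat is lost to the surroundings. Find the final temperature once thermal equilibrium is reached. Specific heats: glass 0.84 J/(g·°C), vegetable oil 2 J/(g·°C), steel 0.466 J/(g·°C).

T_f ≈ 57.6 °C

Setting the total heat transfer to zero:
430×0.84×(T − 257) + 703×2×(T − 9.29) + 181×0.466×(T − 9.29) = 0
361.2(T − 257) + 1406(T − 9.29) + 84.35(T − 9.29) = 0
(361.2 + 1406 + 84.35) T = 361.2×257 + 1406×9.29 + 84.35×9.29
T = 106674 / 1851.5 = 57.6 °C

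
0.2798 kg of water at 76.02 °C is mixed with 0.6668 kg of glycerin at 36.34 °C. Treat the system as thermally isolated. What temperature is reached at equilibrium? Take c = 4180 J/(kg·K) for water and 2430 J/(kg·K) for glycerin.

T_f ≈ 53.0 °C

Heat gained plus heat lost sum to zero:
0.2798×4180×(T − 76.02) + 0.6668×2430×(T − 36.34) = 0
(1169.6 + 1620.3) T = 1169.6×76.02 + 1620.3×36.34
T ≈ 52.97 °C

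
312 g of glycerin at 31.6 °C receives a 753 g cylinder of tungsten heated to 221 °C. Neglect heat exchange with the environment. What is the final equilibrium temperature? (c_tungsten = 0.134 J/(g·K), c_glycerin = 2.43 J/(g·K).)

Setting the total heat transfer to zero:
753·0.134·(T − 221) + 312·2.43·(T − 31.6) = 0
100.9(T − 221) + 758.16(T − 31.6) = 0
859.06 T = 46257
T = 46257 / 859.06 = 53.8 °C

T_f ≈ 53.8 °C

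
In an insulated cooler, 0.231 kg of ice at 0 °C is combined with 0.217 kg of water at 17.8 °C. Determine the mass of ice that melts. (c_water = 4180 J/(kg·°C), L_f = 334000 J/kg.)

m_melted ≈ 0.0483 kg

Heat available from the water dropping to 0 °C: 0.217×4180×17.8 = 16146 J.
To melt every bit of ice: 0.231×334000 = 77154 J.
That's not enough to melt it all — equilibrium is at 0 °C with ice remaining.
Mass melted = 16146/334000 ≈ 0.04834 kg.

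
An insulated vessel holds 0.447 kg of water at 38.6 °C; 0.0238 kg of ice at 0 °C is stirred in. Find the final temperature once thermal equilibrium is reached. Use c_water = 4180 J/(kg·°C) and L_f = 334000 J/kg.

T_f ≈ 32.6 °C

Net heat exchanged in the isolated system is zero:
melt ice: 0.0238·334000 = 7949.2
  warm the meltwater: 99.48 T
  water: 1868.5(T − 38.6)
1967.9 T = 72123 − 7949.2 = 64173
T ≈ 32.61 °C (positive, so assuming full melt was valid).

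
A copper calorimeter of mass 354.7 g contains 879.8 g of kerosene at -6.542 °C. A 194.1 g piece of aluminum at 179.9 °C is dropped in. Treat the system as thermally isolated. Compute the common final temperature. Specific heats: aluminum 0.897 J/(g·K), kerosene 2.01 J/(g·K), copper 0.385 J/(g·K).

With ΣQ=0 the equilibrium temperature is the m·c-weighted mean:
T_f = (174.11×179.9 + 1768.4×(-6.542) + 136.56×(-6.542)) / (174.11 + 1768.4 + 136.56)
    = 18860 / 2079.1 ≈ 9.07 °C

T_f ≈ 9.1 °C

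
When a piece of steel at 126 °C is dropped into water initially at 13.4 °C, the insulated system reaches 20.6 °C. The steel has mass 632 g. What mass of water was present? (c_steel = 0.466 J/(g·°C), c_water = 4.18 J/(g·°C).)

Heat lost by the steel = heat gained by the water:
632×0.466×(126 − 20.6) = m×4.18×(20.6 − 13.4)
30.1 m = 31042  ⇒  m ≈ 1031 g

m ≈ 1030 g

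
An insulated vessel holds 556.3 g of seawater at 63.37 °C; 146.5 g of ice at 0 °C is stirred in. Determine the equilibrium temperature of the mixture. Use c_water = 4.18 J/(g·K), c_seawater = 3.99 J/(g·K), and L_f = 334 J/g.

T_f ≈ 32.4 °C

Sum of m c ΔT and latent-heat terms is zero:
latent heat to melt: 146.5·334 = 48931
  meltwater 0→T: 146.5·4.18·T = 612.37 T
  seawater: 2219.6(T − 63.37)
2832 T = 140658 − 48931 = 91727
T ≈ 32.39 °C. Since T > 0 °C, the all-ice-melts assumption holds.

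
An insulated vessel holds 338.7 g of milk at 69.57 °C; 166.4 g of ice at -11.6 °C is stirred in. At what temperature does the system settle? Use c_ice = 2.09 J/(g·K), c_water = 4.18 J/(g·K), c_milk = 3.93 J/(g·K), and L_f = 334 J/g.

Energy balance with sensible and latent terms:
ice -11.6→0 °C: 166.4·2.09·11.6 = 4034.2
  melt ice: 166.4·334 = 55578
  meltwater 0→T: 166.4·4.18·T = 695.55 T
  milk: 1331.1(T − 69.57)
2026.6 T = 92604 − 59612 = 32992
T ≈ 16.28 °C (positive, so assuming full melt was valid).

T_f ≈ 16.3 °C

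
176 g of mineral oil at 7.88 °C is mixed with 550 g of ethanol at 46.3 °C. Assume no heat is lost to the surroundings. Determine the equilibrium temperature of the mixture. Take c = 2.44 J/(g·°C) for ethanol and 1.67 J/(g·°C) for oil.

T_f ≈ 39.4 °C

Energy conservation, ΣQ = 0:
550*2.44*(T − 46.3) + 176*1.67*(T − 7.88) = 0
(1342 + 293.92) T = 1342*46.3 + 293.92*7.88
T ≈ 39.40 °C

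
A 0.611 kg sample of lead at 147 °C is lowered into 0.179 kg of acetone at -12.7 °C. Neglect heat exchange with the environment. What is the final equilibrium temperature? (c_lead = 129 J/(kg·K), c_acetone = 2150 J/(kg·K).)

T_f ≈ 14.4 °C

Conservation of energy gives ΣQ = 0:
0.611×129×(T − 147) + 0.179×2150×(T − (-12.7)) = 0
78.82(T − 147) + 384.85(T − (-12.7)) = 0
(78.82 + 384.85) T = 78.82×147 + 384.85×(-12.7)
T ≈ 14.45 °C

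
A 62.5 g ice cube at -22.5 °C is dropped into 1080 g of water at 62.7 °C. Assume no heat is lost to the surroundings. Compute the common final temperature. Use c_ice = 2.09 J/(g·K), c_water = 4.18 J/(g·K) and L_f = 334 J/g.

Energy balance with sensible and latent terms:
ice -22.5→0 °C: 62.5·2.09·22.5 = 2939.1
  fusion: m_ice L_f = 62.5·334 = 20875
  meltwater 0→T: 62.5·4.18·T = 261.25 T
  water: 4514.4(T − 62.7)
4775.6 T = 283053 − 23814 = 259239
T ≈ 54.28 °C — above 0 °C, consistent with complete melting.

T_f ≈ 54.3 °C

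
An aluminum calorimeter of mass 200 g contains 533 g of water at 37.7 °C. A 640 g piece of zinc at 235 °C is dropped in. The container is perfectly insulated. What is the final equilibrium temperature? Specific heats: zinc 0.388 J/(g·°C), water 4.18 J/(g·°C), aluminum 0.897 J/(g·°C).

Setting the total heat transfer to zero:
640×0.388×(T − 235) + 533×4.18×(T − 37.7) + 200×0.897×(T − 37.7) = 0
2655.7 T = 149112
T ≈ 56.15 °C

T_f ≈ 56.1 °C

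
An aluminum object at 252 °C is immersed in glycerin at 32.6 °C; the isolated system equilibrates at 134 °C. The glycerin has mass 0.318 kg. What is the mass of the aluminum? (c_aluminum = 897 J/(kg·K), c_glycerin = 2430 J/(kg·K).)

Setting the total heat transfer to zero:
m×897×(134 − 252) + 0.318×2430×(134 − 32.6) = 0
-105846 m = -78356
m = -78356/-105846 ≈ 0.7403 kg

m ≈ 0.74 kg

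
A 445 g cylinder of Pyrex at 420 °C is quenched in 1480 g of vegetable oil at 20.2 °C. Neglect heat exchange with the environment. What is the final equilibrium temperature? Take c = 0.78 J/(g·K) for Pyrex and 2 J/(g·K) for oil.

T_f ≈ 62.2 °C

Net heat exchanged in the isolated system is zero:
445·0.78·(T − 420) + 1480·2·(T − 20.2) = 0
(347.1 + 2960) T = 347.1·420 + 2960·20.2
T = 205574/3307.1 ≈ 62.16 °C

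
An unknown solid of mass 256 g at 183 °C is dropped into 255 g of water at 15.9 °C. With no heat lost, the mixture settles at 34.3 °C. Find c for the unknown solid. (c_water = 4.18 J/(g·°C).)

c ≈ 0.515 J/(g·°C)

Heat gained plus heat lost sum to zero:
256×c×(34.3 − 183) + 255×4.18×(34.3 − 15.9) = 0
-38067 c = -19613
c = -19613/-38067 ≈ 0.5152 J/(g·°C)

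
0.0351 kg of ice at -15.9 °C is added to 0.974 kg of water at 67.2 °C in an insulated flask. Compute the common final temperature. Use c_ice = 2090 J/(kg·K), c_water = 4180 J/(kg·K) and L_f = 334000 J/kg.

T_f ≈ 61.8 °C

Conservation of energy gives ΣQ = 0:
warm ice to 0 °C: 0.0351·2090·(0 − (-15.9)) = 1166.4; latent heat to melt: 0.0351·334000 = 11723; meltwater 0→T: 0.0351·4180·T = 146.72 T; water cools: 0.974·4180·(T − 67.2) = 4071.3(T − 67.2)
4218 T = 273593 − 12890 = 260703
T ≈ 61.81 °C. Since T > 0 °C, the all-ice-melts assumption holds.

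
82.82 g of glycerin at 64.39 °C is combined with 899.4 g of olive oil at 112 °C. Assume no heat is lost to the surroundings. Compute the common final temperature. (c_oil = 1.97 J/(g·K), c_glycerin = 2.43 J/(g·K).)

T_f ≈ 107.1 °C

Heat lost by the oil equals heat gained by the glycerin:
899.4·1.97·(112 − T) = 82.82·2.43·(T − 64.39)
1771.8(112 − T) = 201.25(T − 64.39)
1973.1 T = 211402  ⇒  T ≈ 107.14 °C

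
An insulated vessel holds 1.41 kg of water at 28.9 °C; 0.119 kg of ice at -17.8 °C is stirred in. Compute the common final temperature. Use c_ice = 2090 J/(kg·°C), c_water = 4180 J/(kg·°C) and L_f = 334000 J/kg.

Heat gained plus heat lost sum to zero:
ice -17.8→0 °C: 0.119×2090×17.8 = 4427; melt ice: 0.119×334000 = 39746; meltwater 0→T: 0.119×4180×T = 497.42 T; water cools: 1.41×4180×(T − 28.9) = 5893.8(T − 28.9)
6391.2 T = 170331 − 44173 = 126158
T ≈ 19.74 °C (positive, so assuming full melt was valid).

T_f ≈ 19.7 °C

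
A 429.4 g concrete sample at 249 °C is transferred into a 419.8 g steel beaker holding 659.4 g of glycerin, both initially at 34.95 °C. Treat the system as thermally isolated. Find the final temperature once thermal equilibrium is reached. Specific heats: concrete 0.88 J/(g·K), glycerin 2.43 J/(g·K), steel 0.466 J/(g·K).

T_f ≈ 72.1 °C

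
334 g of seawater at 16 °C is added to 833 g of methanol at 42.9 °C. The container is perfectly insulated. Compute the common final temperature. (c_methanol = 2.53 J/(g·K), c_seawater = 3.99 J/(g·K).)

Let T be the final temperature. ΣQ_i = 0:
833·2.53·(T − 42.9) + 334·3.99·(T − 16) = 0
2107.5(T − 42.9) + 1332.7(T − 16) = 0
3440.1 T = 111734
T = 111734/3440.1 ≈ 32.48 °C

T_f ≈ 32.5 °C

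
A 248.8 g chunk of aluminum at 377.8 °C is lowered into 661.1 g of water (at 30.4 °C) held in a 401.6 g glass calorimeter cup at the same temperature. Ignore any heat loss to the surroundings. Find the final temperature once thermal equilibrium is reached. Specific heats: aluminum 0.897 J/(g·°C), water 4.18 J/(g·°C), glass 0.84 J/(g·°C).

T_f ≈ 53.7 °C

With ΣQ=0 the equilibrium temperature is the m·c-weighted mean:
T_f = (223.17×377.8 + 2763.4×30.4 + 337.34×30.4) / (223.17 + 2763.4 + 337.34)
    = 178578 / 3323.9 ≈ 53.73 °C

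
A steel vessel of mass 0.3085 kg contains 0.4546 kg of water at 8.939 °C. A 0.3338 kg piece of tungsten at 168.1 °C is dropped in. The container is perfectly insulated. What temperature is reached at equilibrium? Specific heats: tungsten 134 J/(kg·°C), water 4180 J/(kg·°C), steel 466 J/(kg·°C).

Taking heat into each body as positive, Σ m c ΔT = 0:
0.3338·134·(T − 168.1) + 0.4546·4180·(T − 8.939) + 0.3085·466·(T − 8.939) = 0
2088.7 T = 25790
T = 25790 / 2088.7 = 12.3 °C

T_f ≈ 12.3 °C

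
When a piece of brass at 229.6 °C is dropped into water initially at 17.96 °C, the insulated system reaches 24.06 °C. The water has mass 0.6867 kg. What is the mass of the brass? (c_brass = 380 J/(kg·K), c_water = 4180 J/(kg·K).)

|Q_brass| = |Q_water|:
m·380·(229.6 − 24.06) = 0.6867·4180·(24.06 − 17.96)
78105 m = 17509  ⇒  m ≈ 0.2242 kg

m ≈ 0.224 kg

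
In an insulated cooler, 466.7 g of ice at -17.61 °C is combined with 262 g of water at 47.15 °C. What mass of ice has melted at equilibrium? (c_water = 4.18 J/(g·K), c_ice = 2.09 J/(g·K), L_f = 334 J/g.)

Water can give up m c ΔT = 262·4.18·47.15 = 51637 J before reaching 0 °C.
Of that, 466.7·2.09·17.61 = 17177 J goes to bring the ice to 0 °C, leaving 34460 J.
To melt every bit of ice: 466.7·334 = 155878 J.
That's not enough to melt it all — equilibrium is at 0 °C with ice remaining.
Mass melted = 34460/334 ≈ 103.2 g.

m_melted ≈ 103 g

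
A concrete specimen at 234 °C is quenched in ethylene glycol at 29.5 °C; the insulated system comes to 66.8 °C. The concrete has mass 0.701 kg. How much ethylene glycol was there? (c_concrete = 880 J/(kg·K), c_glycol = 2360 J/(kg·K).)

m ≈ 1.17 kg

Heat lost by the concrete = heat gained by the glycol:
0.701×880×(234 − 66.8) = m×2360×(66.8 − 29.5)
88028 m = 103142  ⇒  m ≈ 1.172 kg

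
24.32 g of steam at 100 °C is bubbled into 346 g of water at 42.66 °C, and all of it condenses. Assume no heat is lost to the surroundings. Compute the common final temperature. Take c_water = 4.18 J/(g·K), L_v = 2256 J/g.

Heat gained plus heat lost sum to zero:
condense steam: −24.32×2256 = −54866; condensate cools 100→T: 24.32×4.18×(T − 100) = 101.66(T − 100); original water: 1446.3(T − 42.66)
1547.9 T = 54866 + 10166 + 61698 = 126730
T ≈ 81.87 °C (< 100 °C, so full condensation is consistent).

T_f ≈ 81.9 °C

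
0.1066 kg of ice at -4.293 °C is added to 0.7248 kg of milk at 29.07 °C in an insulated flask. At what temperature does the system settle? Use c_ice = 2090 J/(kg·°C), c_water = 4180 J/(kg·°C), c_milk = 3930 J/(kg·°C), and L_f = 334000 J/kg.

T_f ≈ 14.0 °C

Energy conservation, ΣQ = 0:
ice -4.293→0 °C: 0.1066×2090×4.293 = 956.45; fusion: m_ice L_f = 0.1066×334000 = 35604; meltwater 0→T: 0.1066×4180×T = 445.59 T; milk: 2848.5(T − 29.07)
3294.1 T = 82805 − 36561 = 46244
T ≈ 14.04 °C (positive, so assuming full melt was valid).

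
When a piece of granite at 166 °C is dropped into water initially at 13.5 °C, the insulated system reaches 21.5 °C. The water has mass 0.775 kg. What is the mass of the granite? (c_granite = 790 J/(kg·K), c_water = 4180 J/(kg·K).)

m ≈ 0.227 kg

Heat lost by the granite = heat gained by the water:
m·790·(166 − 21.5) = 0.775·4180·(21.5 − 13.5)
114155 m = 25916  ⇒  m ≈ 0.227 kg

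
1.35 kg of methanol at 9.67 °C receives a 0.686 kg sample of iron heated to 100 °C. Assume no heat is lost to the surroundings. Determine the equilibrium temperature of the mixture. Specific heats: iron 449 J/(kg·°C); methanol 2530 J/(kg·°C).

T_f ≈ 17.1 °C

Let T be the final temperature. ΣQ_i = 0:
0.686·449·(T − 100) + 1.35·2530·(T − 9.67) = 0
308.01(T − 100) + 3415.5(T − 9.67) = 0
(308.01 + 3415.5) T = 308.01·100 + 3415.5·9.67
T = 63829/3723.5 ≈ 17.14 °C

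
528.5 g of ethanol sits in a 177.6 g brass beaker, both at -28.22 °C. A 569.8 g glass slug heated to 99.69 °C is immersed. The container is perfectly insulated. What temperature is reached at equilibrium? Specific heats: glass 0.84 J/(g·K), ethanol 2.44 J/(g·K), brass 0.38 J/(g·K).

T_f ≈ 5.1 °C

With ΣQ=0 the equilibrium temperature is the m·c-weighted mean:
T_f = (478.63·99.69 + 1289.5·(-28.22) + 67.49·(-28.22)) / (478.63 + 1289.5 + 67.49)
    = 9419.5 / 1835.7 ≈ 5.13 °C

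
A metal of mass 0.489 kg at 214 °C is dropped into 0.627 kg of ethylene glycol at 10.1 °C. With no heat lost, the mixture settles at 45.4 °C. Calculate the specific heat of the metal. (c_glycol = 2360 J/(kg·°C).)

c ≈ 634 J/(kg·°C)

Heat lost by the metal = heat gained by the glycol:
0.489×c×(214 − 45.4) = 0.627×2360×(45.4 − 10.1)
82.45 c = 52234  ⇒  c ≈ 633.6 J/(kg·°C)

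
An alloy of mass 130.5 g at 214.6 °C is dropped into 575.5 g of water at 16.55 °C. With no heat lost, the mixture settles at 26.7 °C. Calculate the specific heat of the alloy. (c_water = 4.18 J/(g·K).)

Conservation of energy gives ΣQ = 0:
130.5·c·(26.7 − 214.6) + 575.5·4.18·(26.7 − 16.55) = 0
-24521 c = -24417
c = -24417/-24521 ≈ 0.9958 J/(g·K)

c ≈ 0.996 J/(g·K)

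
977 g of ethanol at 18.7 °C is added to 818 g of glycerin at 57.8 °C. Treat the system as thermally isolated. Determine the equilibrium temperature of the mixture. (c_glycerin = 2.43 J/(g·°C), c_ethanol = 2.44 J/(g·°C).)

|Q_glycerin| = |Q_ethanol|:
818×2.43×(57.8 − T) = 977×2.44×(T − 18.7)
1987.7(57.8 − T) = 2383.9(T − 18.7)
4371.6 T = 159470  ⇒  T ≈ 36.48 °C

T_f ≈ 36.5 °C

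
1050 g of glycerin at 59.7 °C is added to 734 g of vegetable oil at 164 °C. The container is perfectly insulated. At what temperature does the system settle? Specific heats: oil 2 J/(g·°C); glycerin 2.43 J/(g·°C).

T_f ≈ 97.8 °C

|Q_oil| = |Q_glycerin|:
734·2·(164 − T) = 1050·2.43·(T − 59.7)
1468(164 − T) = 2551.5(T − 59.7)
4019.5 T = 393077  ⇒  T ≈ 97.79 °C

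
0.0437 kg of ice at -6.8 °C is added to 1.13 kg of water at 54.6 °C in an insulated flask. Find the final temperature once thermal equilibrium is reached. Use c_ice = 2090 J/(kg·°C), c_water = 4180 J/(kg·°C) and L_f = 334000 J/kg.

Heat gained plus heat lost sum to zero:
warm ice to 0 °C: 0.0437×2090×(0 − (-6.8)) = 621.06; latent heat to melt: 0.0437×334000 = 14596; warm the meltwater: 182.67 T; water: 4723.4(T − 54.6)
4906.1 T = 257898 − 15217 = 242681
T ≈ 49.47 °C — above 0 °C, consistent with complete melting.

T_f ≈ 49.5 °C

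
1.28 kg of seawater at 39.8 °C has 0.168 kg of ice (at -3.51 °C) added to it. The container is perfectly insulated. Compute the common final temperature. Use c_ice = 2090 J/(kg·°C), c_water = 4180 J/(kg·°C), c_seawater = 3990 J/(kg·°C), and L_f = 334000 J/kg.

T_f ≈ 25.1 °C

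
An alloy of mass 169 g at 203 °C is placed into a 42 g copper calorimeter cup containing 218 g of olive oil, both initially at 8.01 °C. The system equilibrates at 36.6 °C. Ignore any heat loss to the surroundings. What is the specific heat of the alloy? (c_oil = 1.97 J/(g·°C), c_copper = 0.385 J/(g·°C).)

c ≈ 0.453 J/(g·°C)

Net heat exchanged in the isolated system is zero:
169·c·(36.6 − 203) + 218·1.97·(36.6 − 8.01) + 42·0.385·(36.6 − 8.01) = 0
-28122 c = -12741
c = -12741/-28122 ≈ 0.4531 J/(g·°C)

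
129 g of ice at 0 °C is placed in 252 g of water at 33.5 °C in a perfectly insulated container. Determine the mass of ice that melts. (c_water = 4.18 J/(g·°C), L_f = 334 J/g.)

m_melted ≈ 106 g

Cooling the water to 0 °C releases 252×4.18×33.5 = 35288 J.
Melting all 129 g of ice would need 129×334 = 43086 J.
That's not enough to melt it all — equilibrium is at 0 °C with ice remaining.
m_melted×334 = 35288  ⇒  m_melted ≈ 105.7 g.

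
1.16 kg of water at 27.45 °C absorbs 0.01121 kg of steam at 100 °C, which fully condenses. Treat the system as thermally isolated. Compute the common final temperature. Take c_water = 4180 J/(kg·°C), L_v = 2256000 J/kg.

Energy conservation, ΣQ = 0:
steam→water at 100 °C releases m L_v = 0.01121×2256000 = 25290
  condensed water 100 °C→T: 46.86(T − 100)
  original water: 4848.8(T − 27.45)
4895.7 T = 25290 + 4685.8 + 133100 = 163075
T ≈ 33.31 °C (< 100 °C, so full condensation is consistent).

T_f ≈ 33.3 °C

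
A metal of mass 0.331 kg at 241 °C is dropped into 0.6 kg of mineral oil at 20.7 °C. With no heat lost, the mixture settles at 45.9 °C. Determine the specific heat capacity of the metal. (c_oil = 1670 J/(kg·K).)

Conservation of energy gives ΣQ = 0:
0.331×c×(45.9 − 241) + 0.6×1670×(45.9 − 20.7) = 0
-64.58 c = -25250
c = -25250/-64.58 ≈ 391 J/(kg·K)

c ≈ 391 J/(kg·K)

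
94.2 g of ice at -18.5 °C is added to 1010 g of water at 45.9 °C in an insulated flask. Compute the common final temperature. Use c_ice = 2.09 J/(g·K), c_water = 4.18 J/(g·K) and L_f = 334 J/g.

T_f ≈ 34.4 °C

Heat gained plus heat lost sum to zero:
ice -18.5→0 °C: 94.2·2.09·18.5 = 3642.2
  latent heat to melt: 94.2·334 = 31463
  warm the meltwater: 393.76 T
  water: 4221.8(T − 45.9)
4615.6 T = 193781 − 35105 = 158676
T ≈ 34.38 °C (positive, so assuming full melt was valid).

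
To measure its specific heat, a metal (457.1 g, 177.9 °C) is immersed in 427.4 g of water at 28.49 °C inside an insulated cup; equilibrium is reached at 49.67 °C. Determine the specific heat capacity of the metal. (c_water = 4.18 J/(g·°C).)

c ≈ 0.646 J/(g·°C)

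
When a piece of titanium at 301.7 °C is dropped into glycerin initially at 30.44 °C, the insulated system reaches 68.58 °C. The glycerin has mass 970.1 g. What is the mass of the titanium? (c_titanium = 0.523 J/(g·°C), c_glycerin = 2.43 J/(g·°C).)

Conservation of energy gives ΣQ = 0:
m×0.523×(68.58 − 301.7) + 970.1×2.43×(68.58 − 30.44) = 0
-121.92 m = -89909
m = -89909/-121.92 ≈ 737.4 g

m ≈ 737 g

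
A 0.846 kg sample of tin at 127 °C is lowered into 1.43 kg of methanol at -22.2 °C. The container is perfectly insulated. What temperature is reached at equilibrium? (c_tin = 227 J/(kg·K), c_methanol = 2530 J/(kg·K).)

Set heat shed by the hot body equal to heat absorbed by the cold body:
0.846·227·(127 − T) = 1.43·2530·(T − (-22.2))
192.04(127 − T) = 3617.9(T − (-22.2))
3809.9 T = -55928  ⇒  T ≈ -14.68 °C

T_f ≈ -14.7 °C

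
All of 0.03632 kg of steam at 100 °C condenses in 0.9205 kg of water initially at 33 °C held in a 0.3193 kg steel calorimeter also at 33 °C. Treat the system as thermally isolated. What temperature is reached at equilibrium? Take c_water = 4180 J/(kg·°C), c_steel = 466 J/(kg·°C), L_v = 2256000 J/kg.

T_f ≈ 55.2 °C

Let T be the final temperature. ΣQ_i = 0:
condense steam: −0.03632·2256000 = −81938
  condensate cools 100→T: 0.03632·4180·(T − 100) = 151.82(T − 100)
  original water: 3847.7(T − 33)
  cup: 148.79(T − 33)
4148.3 T = 81938 + 15182 + 131884 = 229004
T ≈ 55.20 °C, under the boiling point, so the assumption holds.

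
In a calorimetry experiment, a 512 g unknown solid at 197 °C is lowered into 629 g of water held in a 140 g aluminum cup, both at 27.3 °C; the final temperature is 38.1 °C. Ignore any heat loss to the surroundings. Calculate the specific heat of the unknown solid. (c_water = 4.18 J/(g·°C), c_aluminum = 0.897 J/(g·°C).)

Energy conservation, ΣQ = 0:
512·c·(38.1 − 197) + 629·4.18·(38.1 − 27.3) + 140·0.897·(38.1 − 27.3) = 0
-81357 c = -29752
c = -29752/-81357 ≈ 0.3657 J/(g·°C)

c ≈ 0.366 J/(g·°C)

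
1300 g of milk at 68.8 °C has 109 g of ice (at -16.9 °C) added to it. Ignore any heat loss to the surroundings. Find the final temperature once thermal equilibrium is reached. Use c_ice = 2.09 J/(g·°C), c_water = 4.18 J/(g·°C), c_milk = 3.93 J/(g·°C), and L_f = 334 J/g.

Heat gained plus heat lost sum to zero:
warm ice to 0 °C: 109·2.09·(0 − (-16.9)) = 3850; latent heat to melt: 109·334 = 36406; warm the meltwater: 455.62 T; milk cools: 1300·3.93·(T − 68.8) = 5109(T − 68.8)
5564.6 T = 351499 − 40256 = 311243
T ≈ 55.93 °C. Since T > 0 °C, the all-ice-melts assumption holds.

T_f ≈ 55.9 °C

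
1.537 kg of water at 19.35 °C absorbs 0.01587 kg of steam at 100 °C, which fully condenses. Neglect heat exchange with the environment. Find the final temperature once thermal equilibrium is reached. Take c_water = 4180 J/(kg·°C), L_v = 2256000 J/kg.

T_f ≈ 25.7 °C

Net heat exchanged in the isolated system is zero:
latent heat released on condensation: 0.01587×2256000 = 35803
  condensate cools 100→T: 0.01587×4180×(T − 100) = 66.34(T − 100)
  water warms: 1.537×4180×(T − 19.35) = 6424.7(T − 19.35)
6491 T = 35803 + 6633.7 + 124317 = 166754
T ≈ 25.69 °C — below 100 °C, confirming all the steam condensed.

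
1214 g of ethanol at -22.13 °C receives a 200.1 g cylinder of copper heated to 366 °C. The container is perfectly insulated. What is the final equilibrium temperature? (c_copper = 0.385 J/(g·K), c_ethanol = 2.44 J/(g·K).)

Net heat exchanged in the isolated system is zero:
200.1*0.385*(T − 366) + 1214*2.44*(T − (-22.13)) = 0
(77.04 + 2962.2) T = 77.04*366 + 2962.2*(-22.13)
T = -37357/3039.2 ≈ -12.29 °C

T_f ≈ -12.3 °C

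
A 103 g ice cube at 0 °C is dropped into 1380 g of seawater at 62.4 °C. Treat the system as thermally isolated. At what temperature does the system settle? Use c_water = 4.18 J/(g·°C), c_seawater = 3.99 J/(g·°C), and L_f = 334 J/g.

Energy conservation, ΣQ = 0:
melt ice: 103×334 = 34402
  meltwater 0→T: 103×4.18×T = 430.54 T
  seawater: 5506.2(T − 62.4)
5936.7 T = 343587 − 34402 = 309185
T ≈ 52.08 °C. Since T > 0 °C, the all-ice-melts assumption holds.

T_f ≈ 52.1 °C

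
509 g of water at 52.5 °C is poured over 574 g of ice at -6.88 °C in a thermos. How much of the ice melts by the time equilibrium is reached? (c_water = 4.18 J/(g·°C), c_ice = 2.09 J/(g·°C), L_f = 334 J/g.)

m_melted ≈ 310 g

Heat available from the water dropping to 0 °C: 509×4.18×52.5 = 111700 J.
Warming the ice to 0 °C takes 574×2.09×6.88 = 8253.7 J, leaving 103446 J for melting.
Melting all 574 g of ice would need 574×334 = 191716 J.
103446 J < 191716 J, so only part of the ice melts and the system sits at 0 °C.
Mass melted = 103446/334 ≈ 309.7 g.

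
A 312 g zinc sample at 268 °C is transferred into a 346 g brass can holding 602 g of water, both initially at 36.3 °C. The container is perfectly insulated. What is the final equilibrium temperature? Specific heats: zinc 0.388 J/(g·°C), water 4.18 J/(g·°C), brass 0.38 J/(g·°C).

T_f ≈ 46.4 °C

T_f = Σ m_i c_i T_i / Σ m_i c_i:
T_f = (121.06×268 + 2516.4×36.3 + 131.48×36.3) / (121.06 + 2516.4 + 131.48)
    = 128560 / 2768.9 ≈ 46.43 °C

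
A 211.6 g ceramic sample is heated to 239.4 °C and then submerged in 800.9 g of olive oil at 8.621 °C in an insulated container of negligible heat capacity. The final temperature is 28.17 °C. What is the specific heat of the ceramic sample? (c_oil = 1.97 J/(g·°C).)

Let T be the final temperature. ΣQ_i = 0:
211.6×c×(28.17 − 239.4) + 800.9×1.97×(28.17 − 8.621) = 0
-44696 c = -30844
c = -30844/-44696 ≈ 0.6901 J/(g·°C)

c ≈ 0.69 J/(g·°C)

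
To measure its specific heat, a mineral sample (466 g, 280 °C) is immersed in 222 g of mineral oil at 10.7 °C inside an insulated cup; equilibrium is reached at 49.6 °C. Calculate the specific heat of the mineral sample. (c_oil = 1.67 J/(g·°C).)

Heat lost by the mineral sample = heat gained by the oil:
466·c·(280 − 49.6) = 222·1.67·(49.6 − 10.7)
107366 c = 14422  ⇒  c ≈ 0.1343 J/(g·°C)

c ≈ 0.134 J/(g·°C)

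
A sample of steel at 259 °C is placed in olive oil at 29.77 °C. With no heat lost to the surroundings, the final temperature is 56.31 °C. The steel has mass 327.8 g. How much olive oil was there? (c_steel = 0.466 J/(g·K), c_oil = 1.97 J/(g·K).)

m ≈ 592 g

Let T be the final temperature. ΣQ_i = 0:
327.8·0.466·(56.31 − 259) + m·1.97·(56.31 − 29.77) = 0
52.28 m = 30962
m = 30962/52.28 ≈ 592.2 g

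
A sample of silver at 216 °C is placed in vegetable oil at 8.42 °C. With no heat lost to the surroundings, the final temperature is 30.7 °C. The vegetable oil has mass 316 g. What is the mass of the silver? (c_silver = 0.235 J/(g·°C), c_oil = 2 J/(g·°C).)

m ≈ 323 g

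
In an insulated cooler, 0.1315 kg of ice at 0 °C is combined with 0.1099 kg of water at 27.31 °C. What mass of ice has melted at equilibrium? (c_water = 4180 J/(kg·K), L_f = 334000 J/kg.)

m_melted ≈ 0.0376 kg

Cooling the water to 0 °C releases 0.1099×4180×27.31 = 12546 J.
Fully melting the ice requires m_ice L_f = 0.1315×334000 = 43921 J.
Since 12546 < 43921 J, not all the ice melts; equilibrium is at 0 °C.
m_melt = 12546 / L_f = 0.03756 kg.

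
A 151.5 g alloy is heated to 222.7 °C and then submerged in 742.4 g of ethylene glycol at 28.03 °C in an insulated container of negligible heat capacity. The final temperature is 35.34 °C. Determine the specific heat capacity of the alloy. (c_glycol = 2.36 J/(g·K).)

Let T be the final temperature. ΣQ_i = 0:
151.5·c·(35.34 − 222.7) + 742.4·2.36·(35.34 − 28.03) = 0
-28385 c = -12808
c = -12808/-28385 ≈ 0.4512 J/(g·K)

c ≈ 0.451 J/(g·K)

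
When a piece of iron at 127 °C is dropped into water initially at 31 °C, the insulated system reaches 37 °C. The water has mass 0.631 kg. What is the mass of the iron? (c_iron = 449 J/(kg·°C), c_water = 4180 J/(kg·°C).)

m ≈ 0.392 kg

Heat lost by the iron = heat gained by the water:
m·449·(127 − 37) = 0.631·4180·(37 − 31)
40410 m = 15825  ⇒  m ≈ 0.3916 kg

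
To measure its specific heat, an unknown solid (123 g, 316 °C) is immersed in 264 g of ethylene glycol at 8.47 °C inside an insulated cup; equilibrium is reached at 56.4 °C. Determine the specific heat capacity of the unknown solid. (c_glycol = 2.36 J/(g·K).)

c ≈ 0.935 J/(g·K)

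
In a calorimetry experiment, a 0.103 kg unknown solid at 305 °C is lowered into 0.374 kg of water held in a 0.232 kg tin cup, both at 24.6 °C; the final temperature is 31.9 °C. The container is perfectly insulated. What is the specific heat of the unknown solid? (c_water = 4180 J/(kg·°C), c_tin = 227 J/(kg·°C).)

c ≈ 419 J/(kg·°C)

Setting the total heat transfer to zero:
0.103×c×(31.9 − 305) + 0.374×4180×(31.9 − 24.6) + 0.232×227×(31.9 − 24.6) = 0
-28.13 c = -11797
c = -11797/-28.13 ≈ 419.4 J/(kg·°C)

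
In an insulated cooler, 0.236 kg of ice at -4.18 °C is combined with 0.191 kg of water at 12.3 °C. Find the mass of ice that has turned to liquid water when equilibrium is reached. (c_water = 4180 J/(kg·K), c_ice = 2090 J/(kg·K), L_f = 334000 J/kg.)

Heat available from the water dropping to 0 °C: 0.191×4180×12.3 = 9820.1 J.
Warming the ice to 0 °C takes 0.236×2090×4.18 = 2061.7 J, leaving 7758.3 J for melting.
Fully melting the ice requires m_ice L_f = 0.236×334000 = 78824 J.
Since 7758.3 < 78824 J, not all the ice melts; equilibrium is at 0 °C.
Mass melted = 7758.3/334000 ≈ 0.02323 kg.

m_melted ≈ 0.0232 kg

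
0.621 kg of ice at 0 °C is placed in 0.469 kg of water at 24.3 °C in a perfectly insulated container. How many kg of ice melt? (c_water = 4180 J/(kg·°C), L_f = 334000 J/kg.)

m_melted ≈ 0.143 kg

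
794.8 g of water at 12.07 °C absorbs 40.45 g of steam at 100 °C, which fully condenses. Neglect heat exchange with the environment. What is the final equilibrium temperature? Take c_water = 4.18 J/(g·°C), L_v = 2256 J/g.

Conservation of energy gives ΣQ = 0:
condense steam: −40.45×2256 = −91255
  condensed water 100 °C→T: 169.08(T − 100)
  original water: 3322.3(T − 12.07)
3491.3 T = 91255 + 16908 + 40100 = 148263
T ≈ 42.47 °C — below 100 °C, confirming all the steam condensed.

T_f ≈ 42.5 °C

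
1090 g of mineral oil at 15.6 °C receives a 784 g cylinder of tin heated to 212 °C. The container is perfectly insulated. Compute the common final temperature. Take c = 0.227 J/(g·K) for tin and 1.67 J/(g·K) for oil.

T_f ≈ 33.1 °C

T_f = Σ m_i c_i T_i / Σ m_i c_i:
T_f = (177.97*212 + 1820.3*15.6) / (177.97 + 1820.3)
    = 66126 / 1998.3 ≈ 33.09 °C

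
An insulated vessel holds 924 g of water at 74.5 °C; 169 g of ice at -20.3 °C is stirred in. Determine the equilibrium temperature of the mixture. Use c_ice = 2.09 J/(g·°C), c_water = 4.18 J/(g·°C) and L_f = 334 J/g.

Energy balance with sensible and latent terms:
ice -20.3→0 °C: 169×2.09×20.3 = 7170.2; latent heat to melt: 169×334 = 56446; warm the meltwater: 706.42 T; water cools: 924×4.18×(T − 74.5) = 3862.3(T − 74.5)
4568.7 T = 287743 − 63616 = 224127
T ≈ 49.06 °C. Since T > 0 °C, the all-ice-melts assumption holds.

T_f ≈ 49.1 °C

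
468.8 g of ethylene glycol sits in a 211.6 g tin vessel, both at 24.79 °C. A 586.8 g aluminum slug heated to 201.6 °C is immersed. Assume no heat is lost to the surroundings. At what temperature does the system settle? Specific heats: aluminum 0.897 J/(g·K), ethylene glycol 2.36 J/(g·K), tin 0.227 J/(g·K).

T_f is the heat-capacity-weighted average of the initial temperatures:
T_f = (526.36*201.6 + 1106.4*24.79 + 48.03*24.79) / (526.36 + 1106.4 + 48.03)
    = 134732 / 1680.8 ≈ 80.16 °C

T_f ≈ 80.2 °C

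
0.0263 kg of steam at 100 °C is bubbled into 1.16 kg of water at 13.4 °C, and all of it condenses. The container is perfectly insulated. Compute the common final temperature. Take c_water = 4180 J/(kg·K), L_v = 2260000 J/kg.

Setting the total heat transfer to zero:
latent heat released on condensation: 0.0263×2260000 = 59438; condensate cools 100→T: 0.0263×4180×(T − 100) = 109.93(T − 100); original water: 4848.8(T − 13.4)
4958.7 T = 59438 + 10993 + 64974 = 135405
T ≈ 27.31 °C, under the boiling point, so the assumption holds.

T_f ≈ 27.3 °C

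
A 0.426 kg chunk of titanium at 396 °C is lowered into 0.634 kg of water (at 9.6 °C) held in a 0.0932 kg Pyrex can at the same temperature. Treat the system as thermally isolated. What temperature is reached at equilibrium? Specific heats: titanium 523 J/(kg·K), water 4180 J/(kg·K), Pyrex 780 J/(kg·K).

T_f ≈ 38.8 °C

T_f = Σ m_i c_i T_i / Σ m_i c_i:
T_f = (222.8*396 + 2650.1*9.6 + 72.7*9.6) / (222.8 + 2650.1 + 72.7)
    = 114367 / 2945.6 ≈ 38.83 °C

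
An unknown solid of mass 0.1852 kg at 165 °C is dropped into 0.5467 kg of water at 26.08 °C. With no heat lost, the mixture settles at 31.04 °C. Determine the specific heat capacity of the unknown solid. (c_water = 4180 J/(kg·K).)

c ≈ 457 J/(kg·K)

Energy conservation, ΣQ = 0:
0.1852·c·(31.04 − 165) + 0.5467·4180·(31.04 − 26.08) = 0
-24.81 c = -11335
c = -11335/-24.81 ≈ 456.9 J/(kg·K)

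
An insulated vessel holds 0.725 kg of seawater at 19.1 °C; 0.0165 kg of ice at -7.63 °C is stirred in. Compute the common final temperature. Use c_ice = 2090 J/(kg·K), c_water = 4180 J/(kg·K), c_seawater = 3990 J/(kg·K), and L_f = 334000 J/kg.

T_f ≈ 16.7 °C

Setting the total heat transfer to zero:
ice -7.63→0 °C: 0.0165·2090·7.63 = 263.12
  fusion: m_ice L_f = 0.0165·334000 = 5511
  warm the meltwater: 68.97 T
  seawater cools: 0.725·3990·(T − 19.1) = 2892.8(T − 19.1)
2961.7 T = 55252 − 5774.1 = 49477
T ≈ 16.71 °C — above 0 °C, consistent with complete melting.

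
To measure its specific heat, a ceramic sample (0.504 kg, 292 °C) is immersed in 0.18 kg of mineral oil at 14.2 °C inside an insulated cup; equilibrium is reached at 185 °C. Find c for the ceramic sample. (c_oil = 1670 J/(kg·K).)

c ≈ 952 J/(kg·K)

Conservation of energy gives ΣQ = 0:
0.504·c·(185 − 292) + 0.18·1670·(185 − 14.2) = 0
-53.93 c = -51342
c = -51342/-53.93 ≈ 952.1 J/(kg·K)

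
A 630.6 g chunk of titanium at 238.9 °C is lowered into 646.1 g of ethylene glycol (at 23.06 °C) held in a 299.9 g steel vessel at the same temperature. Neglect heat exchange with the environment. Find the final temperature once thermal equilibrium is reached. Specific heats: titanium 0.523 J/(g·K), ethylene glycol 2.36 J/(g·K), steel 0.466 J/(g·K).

With ΣQ=0 the equilibrium temperature is the m·c-weighted mean:
T_f = (329.8·238.9 + 1524.8·23.06 + 139.75·23.06) / (329.8 + 1524.8 + 139.75)
    = 117175 / 1994.4 ≈ 58.75 °C

T_f ≈ 58.8 °C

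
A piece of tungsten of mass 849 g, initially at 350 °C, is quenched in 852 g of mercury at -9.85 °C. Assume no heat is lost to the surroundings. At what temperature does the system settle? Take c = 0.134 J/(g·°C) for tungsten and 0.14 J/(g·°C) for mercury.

T_f ≈ 165.8 °C

|Q_tungsten| = |Q_mercury|:
849·0.134·(350 − T) = 852·0.14·(T − (-9.85))
113.77(350 − T) = 119.28(T − (-9.85))
233.05 T = 38643  ⇒  T ≈ 165.82 °C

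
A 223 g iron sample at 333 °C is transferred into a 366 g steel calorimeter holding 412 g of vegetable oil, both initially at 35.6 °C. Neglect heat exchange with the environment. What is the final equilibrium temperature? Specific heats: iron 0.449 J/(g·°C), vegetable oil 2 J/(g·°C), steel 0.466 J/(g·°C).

T_f ≈ 62.8 °C

Conservation of energy gives ΣQ = 0:
223×0.449×(T − 333) + 412×2×(T − 35.6) + 366×0.466×(T − 35.6) = 0
1094.7 T = 68748
T = 68748/1094.7 ≈ 62.80 °C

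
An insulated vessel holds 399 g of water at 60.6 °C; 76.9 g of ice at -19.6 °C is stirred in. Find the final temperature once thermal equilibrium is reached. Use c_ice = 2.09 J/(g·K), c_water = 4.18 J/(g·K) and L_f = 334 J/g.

Conservation of energy gives ΣQ = 0:
ice -19.6→0 °C: 76.9×2.09×19.6 = 3150.1; fusion: m_ice L_f = 76.9×334 = 25685; warm the meltwater: 321.44 T; water cools: 399×4.18×(T − 60.6) = 1667.8(T − 60.6)
1989.3 T = 101070 − 28835 = 72235
T ≈ 36.31 °C (positive, so assuming full melt was valid).

T_f ≈ 36.3 °C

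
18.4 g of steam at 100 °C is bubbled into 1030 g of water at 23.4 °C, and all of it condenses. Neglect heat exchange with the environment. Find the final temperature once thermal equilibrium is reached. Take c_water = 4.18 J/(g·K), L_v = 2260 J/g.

Energy conservation, ΣQ = 0:
steam→water at 100 °C releases m L_v = 18.4×2260 = 41584
  condensed water 100 °C→T: 76.91(T − 100)
  water warms: 1030×4.18×(T − 23.4) = 4305.4(T − 23.4)
4382.3 T = 41584 + 7691.2 + 100746 = 150022
T ≈ 34.23 °C, under the boiling point, so the assumption holds.

T_f ≈ 34.2 °C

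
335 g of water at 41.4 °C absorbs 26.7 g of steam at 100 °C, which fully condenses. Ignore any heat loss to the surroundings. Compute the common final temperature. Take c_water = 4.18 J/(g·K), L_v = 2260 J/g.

Let T be the final temperature. ΣQ_i = 0:
latent heat released on condensation: 26.7·2260 = 60342; condensate cools 100→T: 26.7·4.18·(T − 100) = 111.61(T − 100); water warms: 335·4.18·(T − 41.4) = 1400.3(T − 41.4)
1511.9 T = 60342 + 11161 + 57972 = 129475
T ≈ 85.64 °C — below 100 °C, confirming all the steam condensed.

T_f ≈ 85.6 °C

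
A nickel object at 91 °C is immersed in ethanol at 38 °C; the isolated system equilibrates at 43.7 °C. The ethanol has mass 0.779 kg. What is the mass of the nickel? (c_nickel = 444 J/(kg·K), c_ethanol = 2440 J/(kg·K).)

m ≈ 0.516 kg

Let T be the final temperature. ΣQ_i = 0:
m·444·(43.7 − 91) + 0.779·2440·(43.7 − 38) = 0
-21001 m = -10834
m = -10834/-21001 ≈ 0.5159 kg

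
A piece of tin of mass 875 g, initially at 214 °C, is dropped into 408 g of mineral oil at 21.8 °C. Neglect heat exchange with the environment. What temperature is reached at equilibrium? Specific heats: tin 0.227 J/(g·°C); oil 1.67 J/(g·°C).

Net heat exchanged in the isolated system is zero:
875×0.227×(T − 214) + 408×1.67×(T − 21.8) = 0
879.99 T = 57359
T = 57359 / 879.99 = 65.2 °C

T_f ≈ 65.2 °C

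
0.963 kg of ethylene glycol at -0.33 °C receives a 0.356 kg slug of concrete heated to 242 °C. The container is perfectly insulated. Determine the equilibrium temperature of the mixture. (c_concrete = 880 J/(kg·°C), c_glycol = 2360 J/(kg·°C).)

Heat lost by the concrete equals heat gained by the glycol:
0.356*880*(242 − T) = 0.963*2360*(T − (-0.33))
313.28(242 − T) = 2272.7(T − (-0.33))
2586 T = 75064  ⇒  T ≈ 29.03 °C

T_f ≈ 29.0 °C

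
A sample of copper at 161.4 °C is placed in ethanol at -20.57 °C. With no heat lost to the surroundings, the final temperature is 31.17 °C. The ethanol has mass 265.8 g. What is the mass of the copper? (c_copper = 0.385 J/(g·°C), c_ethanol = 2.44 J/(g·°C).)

|Q_copper| = |Q_ethanol|:
m×0.385×(161.4 − 31.17) = 265.8×2.44×(31.17 − (-20.57))
50.14 m = 33556  ⇒  m ≈ 669.3 g

m ≈ 669 g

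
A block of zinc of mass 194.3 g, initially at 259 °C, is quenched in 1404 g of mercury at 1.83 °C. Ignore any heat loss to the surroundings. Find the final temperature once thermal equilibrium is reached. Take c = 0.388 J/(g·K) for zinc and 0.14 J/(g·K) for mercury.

T_f is the heat-capacity-weighted average of the initial temperatures:
T_f = (75.39·259 + 196.56·1.83) / (75.39 + 196.56)
    = 19885 / 271.95 ≈ 73.12 °C

T_f ≈ 73.1 °C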